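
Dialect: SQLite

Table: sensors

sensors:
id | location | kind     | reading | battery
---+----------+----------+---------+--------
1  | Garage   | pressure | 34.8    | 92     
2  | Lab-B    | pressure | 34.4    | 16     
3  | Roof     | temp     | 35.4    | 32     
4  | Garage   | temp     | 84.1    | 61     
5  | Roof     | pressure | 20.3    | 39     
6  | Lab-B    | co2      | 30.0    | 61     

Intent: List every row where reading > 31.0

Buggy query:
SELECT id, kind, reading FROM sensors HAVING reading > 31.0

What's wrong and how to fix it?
Bug: This is a non-aggregate query (no GROUP BY, no aggregates), so in SQLite the HAVING clause is invalid here; a row-level condition belongs in WHERE

Fix: Replace HAVING with WHERE since the condition applies to individual rows

Corrected query:
SELECT id, kind, reading FROM sensors WHERE reading > 31.0

Result:
id | kind     | reading
---+----------+--------
1  | pressure | 34.8   
2  | pressure | 34.4   
3  | temp     | 35.4   
4  | temp     | 84.1   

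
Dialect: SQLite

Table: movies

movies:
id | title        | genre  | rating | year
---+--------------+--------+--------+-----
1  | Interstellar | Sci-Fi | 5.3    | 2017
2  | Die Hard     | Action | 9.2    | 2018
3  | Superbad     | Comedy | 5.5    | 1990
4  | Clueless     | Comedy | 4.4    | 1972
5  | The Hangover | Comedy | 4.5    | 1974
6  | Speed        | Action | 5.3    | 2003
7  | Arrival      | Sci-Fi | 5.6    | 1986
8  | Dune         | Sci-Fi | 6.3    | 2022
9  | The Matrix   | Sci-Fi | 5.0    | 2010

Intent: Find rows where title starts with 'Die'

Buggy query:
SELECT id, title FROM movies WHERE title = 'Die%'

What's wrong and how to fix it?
Bug: '=' compares the literal string including the % character; pattern matching needs LIKE

Fix: Replace '=' with LIKE so 'Die%' is treated as a pattern

Corrected query:
SELECT id, title FROM movies WHERE title LIKE 'Die%'

Result:
id | title   
---+---------
2  | Die Hard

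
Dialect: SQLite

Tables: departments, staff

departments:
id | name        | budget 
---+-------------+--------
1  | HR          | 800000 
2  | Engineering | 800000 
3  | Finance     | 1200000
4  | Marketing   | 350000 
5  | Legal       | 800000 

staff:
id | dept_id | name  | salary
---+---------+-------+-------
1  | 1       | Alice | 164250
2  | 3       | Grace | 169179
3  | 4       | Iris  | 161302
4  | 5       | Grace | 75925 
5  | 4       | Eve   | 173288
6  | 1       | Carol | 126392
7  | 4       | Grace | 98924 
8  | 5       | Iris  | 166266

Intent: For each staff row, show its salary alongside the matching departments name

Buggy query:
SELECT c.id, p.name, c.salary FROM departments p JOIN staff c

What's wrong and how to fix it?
Bug: JOIN with no ON clause produces a cartesian product; every staff row pairs with every departments row

Fix: Specify the join condition linking the foreign key to the parent id

Corrected query:
SELECT c.id, p.name, c.salary FROM departments p JOIN staff c ON c.dept_id = p.id

Result:
id | name      | salary
---+-----------+-------
1  | HR        | 164250
2  | Finance   | 169179
3  | Marketing | 161302
4  | Legal     | 75925 
5  | Marketing | 173288
6  | HR        | 126392
7  | Marketing | 98924 
8  | Legal     | 166266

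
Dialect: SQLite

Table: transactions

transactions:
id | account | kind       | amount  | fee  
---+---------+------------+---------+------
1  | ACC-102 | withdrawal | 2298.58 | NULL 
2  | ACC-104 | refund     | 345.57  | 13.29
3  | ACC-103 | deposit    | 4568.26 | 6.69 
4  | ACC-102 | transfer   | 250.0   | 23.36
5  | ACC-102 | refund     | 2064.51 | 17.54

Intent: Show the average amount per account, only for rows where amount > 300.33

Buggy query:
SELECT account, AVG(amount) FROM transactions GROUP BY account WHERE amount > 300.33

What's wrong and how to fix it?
Bug: WHERE cannot follow GROUP BY

Fix: Move the WHERE clause before GROUP BY

Corrected query:
SELECT account, AVG(amount) FROM transactions WHERE amount > 300.33 GROUP BY account

Result:
account | AVG(amount)
--------+------------
ACC-102 | 2181.545   
ACC-103 | 4568.26    
ACC-104 | 345.57     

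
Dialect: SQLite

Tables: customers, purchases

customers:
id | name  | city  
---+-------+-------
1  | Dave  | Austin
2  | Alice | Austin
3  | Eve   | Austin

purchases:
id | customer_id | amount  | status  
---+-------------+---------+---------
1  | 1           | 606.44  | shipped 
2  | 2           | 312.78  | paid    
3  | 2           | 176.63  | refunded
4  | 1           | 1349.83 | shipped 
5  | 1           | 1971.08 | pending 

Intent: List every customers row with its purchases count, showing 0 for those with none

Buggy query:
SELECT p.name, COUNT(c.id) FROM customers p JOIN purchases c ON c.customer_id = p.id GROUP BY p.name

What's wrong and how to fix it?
Bug: INNER JOIN drops customers rows that have no matching purchases rows

Fix: Use LEFT JOIN so parents without children still appear (COUNT(c.id) gives 0)

Corrected query:
SELECT p.name, COUNT(c.id) FROM customers p LEFT JOIN purchases c ON c.customer_id = p.id GROUP BY p.name

Result:
name  | COUNT(c.id)
------+------------
Alice | 2          
Dave  | 3          
Eve   | 0          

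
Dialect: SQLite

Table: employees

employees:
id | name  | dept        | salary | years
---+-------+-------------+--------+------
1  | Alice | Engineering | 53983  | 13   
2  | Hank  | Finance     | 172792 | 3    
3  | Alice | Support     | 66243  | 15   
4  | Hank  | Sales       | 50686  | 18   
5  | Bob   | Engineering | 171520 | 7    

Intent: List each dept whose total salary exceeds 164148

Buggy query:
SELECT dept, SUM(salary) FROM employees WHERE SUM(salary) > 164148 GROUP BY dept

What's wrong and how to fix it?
Bug: WHERE runs before GROUP BY, so aggregates aren't available there

Fix: Move the aggregate condition to a HAVING clause

Corrected query:
SELECT dept, SUM(salary) FROM employees GROUP BY dept HAVING SUM(salary) > 164148

Result:
dept        | SUM(salary)
------------+------------
Engineering | 225503     
Finance     | 172792     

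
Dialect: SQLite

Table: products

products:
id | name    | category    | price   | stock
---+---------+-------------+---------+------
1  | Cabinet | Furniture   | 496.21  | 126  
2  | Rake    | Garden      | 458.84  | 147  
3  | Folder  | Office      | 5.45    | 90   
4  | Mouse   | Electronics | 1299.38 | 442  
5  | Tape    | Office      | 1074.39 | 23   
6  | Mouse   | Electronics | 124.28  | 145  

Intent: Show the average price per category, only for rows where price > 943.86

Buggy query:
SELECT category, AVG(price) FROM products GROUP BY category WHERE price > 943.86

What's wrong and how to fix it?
Bug: Row-level WHERE must come before GROUP BY in the clause order

Fix: Place WHERE between FROM and GROUP BY

Corrected query:
SELECT category, AVG(price) FROM products WHERE price > 943.86 GROUP BY category

Result:
category    | AVG(price)
------------+-----------
Electronics | 1299.38   
Office      | 1074.39   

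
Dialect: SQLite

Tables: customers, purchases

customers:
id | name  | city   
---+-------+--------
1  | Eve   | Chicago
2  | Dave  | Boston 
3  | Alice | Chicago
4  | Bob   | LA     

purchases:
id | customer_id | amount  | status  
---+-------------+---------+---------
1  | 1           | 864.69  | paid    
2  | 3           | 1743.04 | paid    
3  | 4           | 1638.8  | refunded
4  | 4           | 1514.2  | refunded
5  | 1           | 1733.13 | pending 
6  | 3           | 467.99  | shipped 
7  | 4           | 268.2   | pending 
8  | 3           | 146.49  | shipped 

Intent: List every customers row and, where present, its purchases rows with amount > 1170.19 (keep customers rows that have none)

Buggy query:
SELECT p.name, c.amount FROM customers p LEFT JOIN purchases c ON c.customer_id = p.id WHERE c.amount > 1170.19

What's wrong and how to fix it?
Bug: Filtering c.amount in WHERE discards the NULL rows produced by LEFT JOIN, turning it into an inner join

Fix: Put 'c.amount > 1170.19' in the JOIN's ON clause instead of WHERE

Corrected query:
SELECT p.name, c.amount FROM customers p LEFT JOIN purchases c ON c.customer_id = p.id AND c.amount > 1170.19

Result:
name  | amount 
------+--------
Eve   | 1733.13
Dave  | NULL   
Alice | 1743.04
Bob   | 1514.2 
Bob   | 1638.8 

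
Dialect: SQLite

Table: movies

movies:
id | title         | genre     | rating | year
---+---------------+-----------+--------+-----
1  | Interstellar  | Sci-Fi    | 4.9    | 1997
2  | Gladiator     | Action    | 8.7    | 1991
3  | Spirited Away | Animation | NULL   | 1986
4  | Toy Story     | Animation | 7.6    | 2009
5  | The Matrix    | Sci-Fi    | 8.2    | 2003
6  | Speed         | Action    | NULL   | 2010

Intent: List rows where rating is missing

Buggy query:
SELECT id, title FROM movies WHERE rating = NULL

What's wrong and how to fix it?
Bug: Comparing to NULL with '=' never matches; NULL = NULL is unknown, not true

Fix: Use IS NULL to test for NULL

Corrected query:
SELECT id, title FROM movies WHERE rating IS NULL

Result:
id | title        
---+--------------
3  | Spirited Away
6  | Speed        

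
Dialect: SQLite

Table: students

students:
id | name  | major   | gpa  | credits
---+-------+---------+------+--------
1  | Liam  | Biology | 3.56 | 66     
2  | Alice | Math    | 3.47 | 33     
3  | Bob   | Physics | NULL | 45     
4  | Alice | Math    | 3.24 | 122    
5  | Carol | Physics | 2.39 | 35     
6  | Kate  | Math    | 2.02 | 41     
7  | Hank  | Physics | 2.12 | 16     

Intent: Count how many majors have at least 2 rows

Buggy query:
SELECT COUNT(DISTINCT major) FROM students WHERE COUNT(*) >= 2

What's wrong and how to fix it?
Bug: WHERE filters individual rows, not groups, so a group-level COUNT is invalid there

Fix: Use a subquery that GROUPs and filters with HAVING, then count its rows

Corrected query:
SELECT COUNT(*) FROM (SELECT major FROM students GROUP BY major HAVING COUNT(*) >= 2)

Result:
COUNT(*)
--------
2       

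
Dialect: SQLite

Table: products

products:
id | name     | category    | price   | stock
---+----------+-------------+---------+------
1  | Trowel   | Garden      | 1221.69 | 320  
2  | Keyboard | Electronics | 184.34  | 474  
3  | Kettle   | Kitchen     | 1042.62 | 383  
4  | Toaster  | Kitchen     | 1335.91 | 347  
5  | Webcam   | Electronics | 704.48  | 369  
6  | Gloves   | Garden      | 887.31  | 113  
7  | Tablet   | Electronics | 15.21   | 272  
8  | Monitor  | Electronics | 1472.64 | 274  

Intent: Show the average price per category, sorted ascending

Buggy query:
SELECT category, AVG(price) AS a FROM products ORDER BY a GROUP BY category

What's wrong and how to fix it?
Bug: ORDER BY appears before GROUP BY; SQL clause order requires GROUP BY first

Fix: Move ORDER BY to the end, after GROUP BY

Corrected query:
SELECT category, AVG(price) AS a FROM products GROUP BY category ORDER BY a

Result:
category    | a       
------------+---------
Electronics | 594.1675
Garden      | 1054.5  
Kitchen     | 1189.265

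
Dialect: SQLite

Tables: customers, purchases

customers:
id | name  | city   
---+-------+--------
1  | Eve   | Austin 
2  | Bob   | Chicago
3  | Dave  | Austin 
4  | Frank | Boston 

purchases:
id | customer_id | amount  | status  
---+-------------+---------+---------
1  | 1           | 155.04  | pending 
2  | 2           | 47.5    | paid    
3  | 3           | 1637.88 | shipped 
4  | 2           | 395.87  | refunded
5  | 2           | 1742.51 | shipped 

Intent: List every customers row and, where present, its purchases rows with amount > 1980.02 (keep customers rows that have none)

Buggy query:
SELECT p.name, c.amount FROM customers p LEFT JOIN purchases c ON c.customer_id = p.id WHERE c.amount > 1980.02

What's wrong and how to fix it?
Bug: Filtering c.amount in WHERE discards the NULL rows produced by LEFT JOIN, turning it into an inner join

Fix: Move the right-table condition into the ON clause so unmatched parents are kept

Corrected query:
SELECT p.name, c.amount FROM customers p LEFT JOIN purchases c ON c.customer_id = p.id AND c.amount > 1980.02

Result:
name  | amount
------+-------
Eve   | NULL  
Bob   | NULL  
Dave  | NULL  
Frank | NULL  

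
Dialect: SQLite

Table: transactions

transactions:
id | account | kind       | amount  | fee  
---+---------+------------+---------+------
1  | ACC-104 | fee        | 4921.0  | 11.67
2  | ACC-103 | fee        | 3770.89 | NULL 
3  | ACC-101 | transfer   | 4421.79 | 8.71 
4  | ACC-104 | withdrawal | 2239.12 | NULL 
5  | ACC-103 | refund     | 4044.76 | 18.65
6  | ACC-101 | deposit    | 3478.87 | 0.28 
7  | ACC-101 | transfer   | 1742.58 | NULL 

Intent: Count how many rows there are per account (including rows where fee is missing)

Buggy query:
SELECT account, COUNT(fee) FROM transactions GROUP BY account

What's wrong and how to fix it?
Bug: COUNT(fee) skips NULLs, so groups with missing fee are undercounted

Fix: Replace COUNT(fee) with COUNT(*)

Corrected query:
SELECT account, COUNT(*) FROM transactions GROUP BY account

Result:
account | COUNT(*)
--------+---------
ACC-101 | 3       
ACC-103 | 2       
ACC-104 | 2       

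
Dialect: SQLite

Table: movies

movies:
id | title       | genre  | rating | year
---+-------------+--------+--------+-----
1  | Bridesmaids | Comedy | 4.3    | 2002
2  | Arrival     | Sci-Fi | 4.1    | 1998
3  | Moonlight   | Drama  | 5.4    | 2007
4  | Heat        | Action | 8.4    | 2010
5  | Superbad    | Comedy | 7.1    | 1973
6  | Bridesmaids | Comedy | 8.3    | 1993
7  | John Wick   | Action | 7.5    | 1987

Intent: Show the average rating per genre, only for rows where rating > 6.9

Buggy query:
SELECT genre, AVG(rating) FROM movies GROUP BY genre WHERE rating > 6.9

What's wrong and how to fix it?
Bug: WHERE cannot follow GROUP BY

Fix: Move the WHERE clause before GROUP BY

Corrected query:
SELECT genre, AVG(rating) FROM movies WHERE rating > 6.9 GROUP BY genre

Result:
genre  | AVG(rating)
-------+------------
Action | 7.95       
Comedy | 7.7        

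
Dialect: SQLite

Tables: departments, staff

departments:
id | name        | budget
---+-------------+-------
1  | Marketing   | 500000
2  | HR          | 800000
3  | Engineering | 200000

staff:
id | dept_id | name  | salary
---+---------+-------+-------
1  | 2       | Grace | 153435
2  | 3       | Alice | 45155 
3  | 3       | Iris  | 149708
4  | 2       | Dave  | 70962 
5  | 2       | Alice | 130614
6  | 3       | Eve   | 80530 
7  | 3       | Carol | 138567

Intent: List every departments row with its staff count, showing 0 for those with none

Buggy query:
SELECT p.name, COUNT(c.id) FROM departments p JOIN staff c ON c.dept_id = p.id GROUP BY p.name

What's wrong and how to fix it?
Bug: INNER JOIN drops departments rows that have no matching staff rows

Fix: Use LEFT JOIN so parents without children still appear (COUNT(c.id) gives 0)

Corrected query:
SELECT p.name, COUNT(c.id) FROM departments p LEFT JOIN staff c ON c.dept_id = p.id GROUP BY p.name

Result:
name        | COUNT(c.id)
------------+------------
Engineering | 4          
HR          | 3          
Marketing   | 0          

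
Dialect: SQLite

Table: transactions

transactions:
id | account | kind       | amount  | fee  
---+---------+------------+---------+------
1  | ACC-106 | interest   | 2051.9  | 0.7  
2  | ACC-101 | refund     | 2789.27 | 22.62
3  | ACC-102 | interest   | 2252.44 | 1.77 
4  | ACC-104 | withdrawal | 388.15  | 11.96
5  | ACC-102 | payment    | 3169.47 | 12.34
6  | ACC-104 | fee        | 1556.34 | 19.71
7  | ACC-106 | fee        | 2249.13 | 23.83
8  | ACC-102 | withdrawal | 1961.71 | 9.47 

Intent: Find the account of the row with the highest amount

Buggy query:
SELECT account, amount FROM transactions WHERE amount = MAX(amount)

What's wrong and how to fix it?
Bug: WHERE is evaluated per row; an aggregate over the whole table isn't defined there

Fix: Wrap MAX in a scalar subquery so WHERE compares against a single value

Corrected query:
SELECT account, amount FROM transactions WHERE amount = (SELECT MAX(amount) FROM transactions)

Result:
account | amount 
--------+--------
ACC-102 | 3169.47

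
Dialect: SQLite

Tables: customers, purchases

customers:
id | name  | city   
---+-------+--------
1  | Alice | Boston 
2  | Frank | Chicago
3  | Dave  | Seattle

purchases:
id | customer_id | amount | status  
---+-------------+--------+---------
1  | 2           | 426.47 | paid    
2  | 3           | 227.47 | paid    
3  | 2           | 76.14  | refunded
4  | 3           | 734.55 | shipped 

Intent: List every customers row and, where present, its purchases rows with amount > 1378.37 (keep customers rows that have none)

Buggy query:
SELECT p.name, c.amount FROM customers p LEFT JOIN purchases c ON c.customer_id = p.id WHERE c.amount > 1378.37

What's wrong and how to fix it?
Bug: Filtering c.amount in WHERE discards the NULL rows produced by LEFT JOIN, turning it into an inner join

Fix: Put 'c.amount > 1378.37' in the JOIN's ON clause instead of WHERE

Corrected query:
SELECT p.name, c.amount FROM customers p LEFT JOIN purchases c ON c.customer_id = p.id AND c.amount > 1378.37

Result:
name  | amount
------+-------
Alice | NULL  
Frank | NULL  
Dave  | NULL  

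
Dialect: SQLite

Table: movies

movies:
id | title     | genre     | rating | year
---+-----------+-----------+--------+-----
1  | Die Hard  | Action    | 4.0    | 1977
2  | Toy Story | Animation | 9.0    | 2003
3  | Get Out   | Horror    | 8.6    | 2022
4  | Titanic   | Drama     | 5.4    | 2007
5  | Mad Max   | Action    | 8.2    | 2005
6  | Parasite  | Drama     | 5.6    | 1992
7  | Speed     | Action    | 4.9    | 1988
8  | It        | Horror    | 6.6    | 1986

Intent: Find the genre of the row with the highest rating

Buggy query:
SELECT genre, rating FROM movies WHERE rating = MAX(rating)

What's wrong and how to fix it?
Bug: MAX(rating) is an aggregate and cannot be used directly in WHERE

Fix: Use a subquery: WHERE rating = (SELECT MAX(rating) FROM movies)

Corrected query:
SELECT genre, rating FROM movies WHERE rating = (SELECT MAX(rating) FROM movies)

Result:
genre     | rating
----------+-------
Animation | 9     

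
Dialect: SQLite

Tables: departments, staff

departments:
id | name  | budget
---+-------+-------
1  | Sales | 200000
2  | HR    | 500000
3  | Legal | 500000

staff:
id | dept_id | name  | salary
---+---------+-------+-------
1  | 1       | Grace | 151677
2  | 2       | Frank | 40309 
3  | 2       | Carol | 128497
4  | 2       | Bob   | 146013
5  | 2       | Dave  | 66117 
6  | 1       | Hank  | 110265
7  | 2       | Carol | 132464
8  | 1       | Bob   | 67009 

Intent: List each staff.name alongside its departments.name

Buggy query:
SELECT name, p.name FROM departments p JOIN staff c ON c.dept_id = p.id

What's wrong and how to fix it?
Bug: 'name' exists in both joined tables, so the database can't tell which one is meant

Fix: Qualify the column with its table alias (c.name)

Corrected query:
SELECT c.name, p.name FROM departments p JOIN staff c ON c.dept_id = p.id

Result:
name  | name 
------+------
Grace | Sales
Frank | HR   
Carol | HR   
Bob   | HR   
Dave  | HR   
Hank  | Sales
Carol | HR   
Bob   | Sales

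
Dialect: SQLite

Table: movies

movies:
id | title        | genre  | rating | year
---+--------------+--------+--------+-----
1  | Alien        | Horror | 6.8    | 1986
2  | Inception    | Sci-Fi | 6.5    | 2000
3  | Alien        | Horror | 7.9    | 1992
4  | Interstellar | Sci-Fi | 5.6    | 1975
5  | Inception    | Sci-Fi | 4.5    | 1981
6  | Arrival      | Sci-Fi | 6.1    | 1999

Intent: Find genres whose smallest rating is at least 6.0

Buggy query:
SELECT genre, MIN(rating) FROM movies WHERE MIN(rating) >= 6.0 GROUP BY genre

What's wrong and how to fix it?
Bug: Aggregates like MIN are computed per group after WHERE runs

Fix: Use HAVING for the per-group MIN condition

Corrected query:
SELECT genre, MIN(rating) FROM movies GROUP BY genre HAVING MIN(rating) >= 6.0

Result:
genre  | MIN(rating)
-------+------------
Horror | 6.8        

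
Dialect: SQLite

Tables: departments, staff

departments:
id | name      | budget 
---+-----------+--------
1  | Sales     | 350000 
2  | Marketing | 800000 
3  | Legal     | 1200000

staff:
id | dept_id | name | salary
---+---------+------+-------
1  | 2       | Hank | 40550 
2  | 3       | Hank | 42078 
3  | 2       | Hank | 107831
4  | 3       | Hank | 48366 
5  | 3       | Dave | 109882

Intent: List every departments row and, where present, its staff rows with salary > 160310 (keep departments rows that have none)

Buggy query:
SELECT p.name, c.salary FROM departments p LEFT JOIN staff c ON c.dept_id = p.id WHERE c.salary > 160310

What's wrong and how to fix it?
Bug: Filtering c.salary in WHERE discards the NULL rows produced by LEFT JOIN, turning it into an inner join

Fix: Put 'c.salary > 160310' in the JOIN's ON clause instead of WHERE

Corrected query:
SELECT p.name, c.salary FROM departments p LEFT JOIN staff c ON c.dept_id = p.id AND c.salary > 160310

Result:
name      | salary
----------+-------
Sales     | NULL  
Marketing | NULL  
Legal     | NULL  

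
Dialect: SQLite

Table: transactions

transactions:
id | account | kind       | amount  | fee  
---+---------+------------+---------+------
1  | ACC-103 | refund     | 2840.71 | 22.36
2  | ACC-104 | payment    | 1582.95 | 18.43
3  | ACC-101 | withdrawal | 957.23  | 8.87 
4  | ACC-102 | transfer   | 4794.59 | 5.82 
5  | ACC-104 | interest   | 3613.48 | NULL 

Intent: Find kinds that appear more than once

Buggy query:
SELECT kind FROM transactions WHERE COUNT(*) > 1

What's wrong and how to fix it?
Bug: WHERE can't reference COUNT(*); aggregates are computed after WHERE

Fix: Group first, then use HAVING for the count condition

Corrected query:
SELECT kind FROM transactions GROUP BY kind HAVING COUNT(*) > 1

Result:
(no rows)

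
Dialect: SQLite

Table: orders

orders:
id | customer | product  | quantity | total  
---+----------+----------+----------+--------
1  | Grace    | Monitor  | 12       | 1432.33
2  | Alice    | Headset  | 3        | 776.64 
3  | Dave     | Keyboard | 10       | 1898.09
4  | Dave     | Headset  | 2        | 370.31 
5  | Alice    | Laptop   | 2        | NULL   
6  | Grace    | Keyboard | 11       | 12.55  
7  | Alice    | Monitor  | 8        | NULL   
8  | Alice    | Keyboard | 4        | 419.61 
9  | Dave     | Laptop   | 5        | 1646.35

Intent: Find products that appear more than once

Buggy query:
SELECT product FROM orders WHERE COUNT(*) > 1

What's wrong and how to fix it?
Bug: COUNT(*) is an aggregate and cannot be used in WHERE

Fix: GROUP BY product, then filter groups with HAVING COUNT(*) > 1

Corrected query:
SELECT product FROM orders GROUP BY product HAVING COUNT(*) > 1

Result:
product 
--------
Headset 
Keyboard
Laptop  
Monitor 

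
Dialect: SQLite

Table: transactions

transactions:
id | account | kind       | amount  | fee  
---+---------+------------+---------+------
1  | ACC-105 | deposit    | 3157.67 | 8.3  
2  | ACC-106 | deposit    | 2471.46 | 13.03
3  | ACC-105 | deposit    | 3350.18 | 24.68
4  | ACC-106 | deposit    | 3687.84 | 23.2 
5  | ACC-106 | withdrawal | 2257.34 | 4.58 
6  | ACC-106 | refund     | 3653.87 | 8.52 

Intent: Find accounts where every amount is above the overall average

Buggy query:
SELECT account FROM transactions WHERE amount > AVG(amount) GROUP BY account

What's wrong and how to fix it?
Bug: AVG() is an aggregate; it can't sit directly in WHERE

Fix: Compute the overall average in a scalar subquery and compare each group's MIN against it in HAVING

Corrected query:
SELECT account FROM transactions GROUP BY account HAVING MIN(amount) > (SELECT AVG(amount) FROM transactions)

Result:
account
-------
ACC-105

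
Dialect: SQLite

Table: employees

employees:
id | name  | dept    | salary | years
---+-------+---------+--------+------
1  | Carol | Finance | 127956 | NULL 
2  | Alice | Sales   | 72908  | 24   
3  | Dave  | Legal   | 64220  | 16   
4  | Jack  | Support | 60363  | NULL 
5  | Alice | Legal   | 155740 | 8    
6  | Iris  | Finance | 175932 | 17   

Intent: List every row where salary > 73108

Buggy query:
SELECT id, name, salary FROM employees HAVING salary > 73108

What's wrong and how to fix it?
Bug: HAVING filters the output of aggregation, but this query has no GROUP BY and no aggregate functions, so SQLite rejects it (HAVING clause on a non-aggregate query); the condition here is per row

Fix: Replace HAVING with WHERE since the condition applies to individual rows

Corrected query:
SELECT id, name, salary FROM employees WHERE salary > 73108

Result:
id | name  | salary
---+-------+-------
1  | Carol | 127956
5  | Alice | 155740
6  | Iris  | 175932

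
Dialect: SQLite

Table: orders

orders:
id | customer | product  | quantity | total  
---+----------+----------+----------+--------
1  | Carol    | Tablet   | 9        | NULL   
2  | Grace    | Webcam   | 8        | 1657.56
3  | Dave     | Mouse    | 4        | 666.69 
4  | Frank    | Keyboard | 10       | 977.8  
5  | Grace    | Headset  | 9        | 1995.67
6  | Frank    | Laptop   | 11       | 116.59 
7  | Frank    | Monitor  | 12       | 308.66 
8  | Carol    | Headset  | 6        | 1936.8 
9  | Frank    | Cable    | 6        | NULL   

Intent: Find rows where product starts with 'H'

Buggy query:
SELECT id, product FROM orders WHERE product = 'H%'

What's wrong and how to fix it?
Bug: '=' compares the literal string including the % character; pattern matching needs LIKE

Fix: Use LIKE for wildcard pattern matching

Corrected query:
SELECT id, product FROM orders WHERE product LIKE 'H%'

Result:
id | product
---+--------
5  | Headset
8  | Headset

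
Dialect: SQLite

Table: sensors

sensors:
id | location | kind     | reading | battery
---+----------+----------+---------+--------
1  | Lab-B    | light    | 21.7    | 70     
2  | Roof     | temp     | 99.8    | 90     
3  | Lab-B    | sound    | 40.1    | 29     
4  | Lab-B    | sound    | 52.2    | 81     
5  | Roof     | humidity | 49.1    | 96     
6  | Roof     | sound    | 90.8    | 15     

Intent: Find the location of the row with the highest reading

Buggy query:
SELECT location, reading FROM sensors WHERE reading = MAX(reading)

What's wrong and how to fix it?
Bug: MAX(reading) is an aggregate and cannot be used directly in WHERE

Fix: Use a subquery: WHERE reading = (SELECT MAX(reading) FROM sensors)

Corrected query:
SELECT location, reading FROM sensors WHERE reading = (SELECT MAX(reading) FROM sensors)

Result:
location | reading
---------+--------
Roof     | 99.8   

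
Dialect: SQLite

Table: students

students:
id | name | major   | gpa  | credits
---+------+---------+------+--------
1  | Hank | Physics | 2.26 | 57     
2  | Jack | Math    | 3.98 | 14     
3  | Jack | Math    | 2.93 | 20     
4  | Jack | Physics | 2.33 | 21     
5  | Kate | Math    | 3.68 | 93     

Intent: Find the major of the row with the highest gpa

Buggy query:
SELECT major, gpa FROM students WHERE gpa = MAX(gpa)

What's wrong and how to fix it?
Bug: WHERE is evaluated per row; an aggregate over the whole table isn't defined there

Fix: Use a subquery: WHERE gpa = (SELECT MAX(gpa) FROM students)

Corrected query:
SELECT major, gpa FROM students WHERE gpa = (SELECT MAX(gpa) FROM students)

Result:
major | gpa 
------+-----
Math  | 3.98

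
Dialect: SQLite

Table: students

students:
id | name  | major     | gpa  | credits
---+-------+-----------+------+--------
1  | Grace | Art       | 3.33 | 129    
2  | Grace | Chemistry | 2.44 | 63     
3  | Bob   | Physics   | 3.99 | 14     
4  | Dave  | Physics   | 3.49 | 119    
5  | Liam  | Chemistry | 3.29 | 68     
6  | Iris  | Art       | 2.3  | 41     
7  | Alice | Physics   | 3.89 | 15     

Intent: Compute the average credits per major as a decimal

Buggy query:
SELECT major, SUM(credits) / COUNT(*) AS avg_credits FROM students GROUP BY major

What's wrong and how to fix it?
Bug: SUM(credits) and COUNT(*) are both integers; the division truncates the fractional part

Fix: Multiply by 1.0 (or CAST to REAL) to force floating-point division

Corrected query:
SELECT major, SUM(credits) * 1.0 / COUNT(*) AS avg_credits FROM students GROUP BY major

Result:
major     | avg_credits
----------+------------
Art       | 85         
Chemistry | 65.5       
Physics   | 49.333333  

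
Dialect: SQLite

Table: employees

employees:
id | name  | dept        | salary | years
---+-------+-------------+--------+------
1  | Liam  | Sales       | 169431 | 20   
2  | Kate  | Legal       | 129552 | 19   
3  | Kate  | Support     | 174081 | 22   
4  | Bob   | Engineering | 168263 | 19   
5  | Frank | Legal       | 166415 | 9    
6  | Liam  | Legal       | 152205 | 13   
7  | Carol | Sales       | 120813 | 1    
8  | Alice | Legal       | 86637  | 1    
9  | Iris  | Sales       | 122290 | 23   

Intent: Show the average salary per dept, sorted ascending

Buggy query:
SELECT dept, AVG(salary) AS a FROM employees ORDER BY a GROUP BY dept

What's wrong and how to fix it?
Bug: ORDER BY appears before GROUP BY; SQL clause order requires GROUP BY first

Fix: Move ORDER BY to the end, after GROUP BY

Corrected query:
SELECT dept, AVG(salary) AS a FROM employees GROUP BY dept ORDER BY a

Result:
dept        | a            
------------+--------------
Legal       | 133702.25    
Sales       | 137511.333333
Engineering | 168263       
Support     | 174081       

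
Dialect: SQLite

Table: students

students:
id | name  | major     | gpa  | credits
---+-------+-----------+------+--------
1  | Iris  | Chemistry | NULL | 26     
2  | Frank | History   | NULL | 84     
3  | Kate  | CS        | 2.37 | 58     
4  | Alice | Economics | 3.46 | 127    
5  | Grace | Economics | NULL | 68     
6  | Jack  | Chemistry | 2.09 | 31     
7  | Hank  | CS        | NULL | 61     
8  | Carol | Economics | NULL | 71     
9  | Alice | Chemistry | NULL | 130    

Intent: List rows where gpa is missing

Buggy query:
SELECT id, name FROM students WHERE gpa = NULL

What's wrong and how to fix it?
Bug: '= NULL' is always unknown in SQL three-valued logic, so no rows match

Fix: Replace '= NULL' with 'IS NULL'

Corrected query:
SELECT id, name FROM students WHERE gpa IS NULL

Result:
id | name 
---+------
1  | Iris 
2  | Frank
5  | Grace
7  | Hank 
8  | Carol
9  | Alice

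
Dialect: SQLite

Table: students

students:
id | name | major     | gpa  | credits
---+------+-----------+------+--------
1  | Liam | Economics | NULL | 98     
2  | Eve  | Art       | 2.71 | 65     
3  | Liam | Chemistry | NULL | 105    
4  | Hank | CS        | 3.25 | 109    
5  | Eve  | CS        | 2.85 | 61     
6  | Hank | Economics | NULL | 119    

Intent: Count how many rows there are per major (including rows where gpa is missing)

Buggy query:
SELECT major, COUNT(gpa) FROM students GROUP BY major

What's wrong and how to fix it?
Bug: COUNT(gpa) skips NULLs, so groups with missing gpa are undercounted

Fix: Replace COUNT(gpa) with COUNT(*)

Corrected query:
SELECT major, COUNT(*) FROM students GROUP BY major

Result:
major     | COUNT(*)
----------+---------
Art       | 1       
CS        | 2       
Chemistry | 1       
Economics | 2       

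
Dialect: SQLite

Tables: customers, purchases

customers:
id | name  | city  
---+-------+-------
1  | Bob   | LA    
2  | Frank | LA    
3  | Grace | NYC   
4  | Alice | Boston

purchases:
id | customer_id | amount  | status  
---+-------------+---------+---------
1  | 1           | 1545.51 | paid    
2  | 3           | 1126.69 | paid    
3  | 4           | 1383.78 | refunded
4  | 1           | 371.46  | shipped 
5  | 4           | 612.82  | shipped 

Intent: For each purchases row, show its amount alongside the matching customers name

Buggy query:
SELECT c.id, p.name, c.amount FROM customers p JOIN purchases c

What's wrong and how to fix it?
Bug: Missing join condition: each purchases row is matched to all customers rows instead of just its own

Fix: Add ON c.customer_id = p.id to the JOIN

Corrected query:
SELECT c.id, p.name, c.amount FROM customers p JOIN purchases c ON c.customer_id = p.id

Result:
id | name  | amount 
---+-------+--------
1  | Bob   | 1545.51
2  | Grace | 1126.69
3  | Alice | 1383.78
4  | Bob   | 371.46 
5  | Alice | 612.82 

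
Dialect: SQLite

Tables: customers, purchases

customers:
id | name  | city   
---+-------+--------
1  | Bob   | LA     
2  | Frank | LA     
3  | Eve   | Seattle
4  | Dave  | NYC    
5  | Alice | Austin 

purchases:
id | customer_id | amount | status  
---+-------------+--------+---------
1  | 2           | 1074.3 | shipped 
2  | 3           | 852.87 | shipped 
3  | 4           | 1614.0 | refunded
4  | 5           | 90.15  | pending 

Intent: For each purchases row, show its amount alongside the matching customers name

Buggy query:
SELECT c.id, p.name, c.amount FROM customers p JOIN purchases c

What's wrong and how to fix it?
Bug: JOIN with no ON clause produces a cartesian product; every purchases row pairs with every customers row

Fix: Specify the join condition linking the foreign key to the parent id

Corrected query:
SELECT c.id, p.name, c.amount FROM customers p JOIN purchases c ON c.customer_id = p.id

Result:
id | name  | amount
---+-------+-------
1  | Frank | 1074.3
2  | Eve   | 852.87
3  | Dave  | 1614  
4  | Alice | 90.15 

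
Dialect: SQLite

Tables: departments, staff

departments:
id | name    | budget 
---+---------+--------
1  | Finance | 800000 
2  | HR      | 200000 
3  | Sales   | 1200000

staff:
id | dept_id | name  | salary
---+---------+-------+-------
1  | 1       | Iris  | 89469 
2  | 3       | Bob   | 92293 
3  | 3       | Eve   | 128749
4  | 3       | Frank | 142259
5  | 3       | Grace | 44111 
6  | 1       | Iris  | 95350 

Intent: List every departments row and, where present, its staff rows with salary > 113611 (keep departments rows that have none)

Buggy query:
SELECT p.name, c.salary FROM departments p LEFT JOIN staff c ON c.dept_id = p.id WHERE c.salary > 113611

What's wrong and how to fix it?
Bug: A WHERE condition on the right-hand table after LEFT JOIN drops unmatched parents

Fix: Move the right-table condition into the ON clause so unmatched parents are kept

Corrected query:
SELECT p.name, c.salary FROM departments p LEFT JOIN staff c ON c.dept_id = p.id AND c.salary > 113611

Result:
name    | salary
--------+-------
Finance | NULL  
HR      | NULL  
Sales   | 128749
Sales   | 142259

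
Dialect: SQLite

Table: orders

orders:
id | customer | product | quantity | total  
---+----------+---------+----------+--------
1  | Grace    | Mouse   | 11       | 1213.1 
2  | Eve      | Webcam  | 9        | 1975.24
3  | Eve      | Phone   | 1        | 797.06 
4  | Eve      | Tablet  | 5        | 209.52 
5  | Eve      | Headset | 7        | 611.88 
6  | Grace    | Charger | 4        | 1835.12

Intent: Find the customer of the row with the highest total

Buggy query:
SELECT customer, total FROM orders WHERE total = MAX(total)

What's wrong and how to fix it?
Bug: MAX(total) is an aggregate and cannot be used directly in WHERE

Fix: Use a subquery: WHERE total = (SELECT MAX(total) FROM orders)

Corrected query:
SELECT customer, total FROM orders WHERE total = (SELECT MAX(total) FROM orders)

Result:
customer | total  
---------+--------
Eve      | 1975.24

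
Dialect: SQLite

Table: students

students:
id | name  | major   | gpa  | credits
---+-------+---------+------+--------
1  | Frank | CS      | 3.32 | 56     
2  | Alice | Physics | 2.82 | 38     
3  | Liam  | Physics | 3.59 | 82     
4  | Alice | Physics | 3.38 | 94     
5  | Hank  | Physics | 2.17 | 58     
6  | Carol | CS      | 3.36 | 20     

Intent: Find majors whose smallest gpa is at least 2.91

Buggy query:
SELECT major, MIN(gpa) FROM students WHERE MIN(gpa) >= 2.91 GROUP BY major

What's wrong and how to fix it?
Bug: Aggregates like MIN are computed per group after WHERE runs

Fix: Replace WHERE with HAVING after the GROUP BY

Corrected query:
SELECT major, MIN(gpa) FROM students GROUP BY major HAVING MIN(gpa) >= 2.91

Result:
major | MIN(gpa)
------+---------
CS    | 3.32    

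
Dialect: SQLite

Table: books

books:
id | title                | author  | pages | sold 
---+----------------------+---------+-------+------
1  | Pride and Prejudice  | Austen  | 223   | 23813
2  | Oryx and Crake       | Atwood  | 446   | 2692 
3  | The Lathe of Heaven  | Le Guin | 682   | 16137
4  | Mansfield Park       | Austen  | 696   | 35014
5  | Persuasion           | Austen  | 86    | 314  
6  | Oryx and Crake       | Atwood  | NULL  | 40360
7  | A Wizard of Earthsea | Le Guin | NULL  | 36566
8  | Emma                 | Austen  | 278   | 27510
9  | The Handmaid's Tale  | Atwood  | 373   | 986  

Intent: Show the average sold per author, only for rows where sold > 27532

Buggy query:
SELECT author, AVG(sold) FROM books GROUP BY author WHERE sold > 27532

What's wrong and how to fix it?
Bug: WHERE cannot follow GROUP BY

Fix: Place WHERE between FROM and GROUP BY

Corrected query:
SELECT author, AVG(sold) FROM books WHERE sold > 27532 GROUP BY author

Result:
author  | AVG(sold)
--------+----------
Atwood  | 40360    
Austen  | 35014    
Le Guin | 36566    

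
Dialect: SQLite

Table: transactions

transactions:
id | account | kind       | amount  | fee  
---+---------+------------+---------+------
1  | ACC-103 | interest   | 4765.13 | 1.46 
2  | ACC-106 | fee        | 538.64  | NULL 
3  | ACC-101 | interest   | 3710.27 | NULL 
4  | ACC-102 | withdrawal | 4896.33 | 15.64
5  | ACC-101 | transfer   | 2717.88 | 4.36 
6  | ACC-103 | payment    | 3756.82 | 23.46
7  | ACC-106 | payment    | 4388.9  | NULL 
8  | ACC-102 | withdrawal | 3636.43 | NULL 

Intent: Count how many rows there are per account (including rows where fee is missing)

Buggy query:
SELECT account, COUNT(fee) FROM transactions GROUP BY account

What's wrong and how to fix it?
Bug: COUNT(column) counts non-NULL values only; rows with NULL fee aren't counted

Fix: Use COUNT(*) to count all rows regardless of NULL

Corrected query:
SELECT account, COUNT(*) FROM transactions GROUP BY account

Result:
account | COUNT(*)
--------+---------
ACC-101 | 2       
ACC-102 | 2       
ACC-103 | 2       
ACC-106 | 2       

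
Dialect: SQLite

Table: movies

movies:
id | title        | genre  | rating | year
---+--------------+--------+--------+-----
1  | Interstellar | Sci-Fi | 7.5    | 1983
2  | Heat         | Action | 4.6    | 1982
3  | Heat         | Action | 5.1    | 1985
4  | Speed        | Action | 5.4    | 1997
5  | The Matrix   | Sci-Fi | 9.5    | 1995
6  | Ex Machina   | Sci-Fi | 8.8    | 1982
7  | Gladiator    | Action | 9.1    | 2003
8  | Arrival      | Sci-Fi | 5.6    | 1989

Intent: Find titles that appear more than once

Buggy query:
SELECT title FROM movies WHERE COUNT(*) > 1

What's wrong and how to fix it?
Bug: WHERE can't reference COUNT(*); aggregates are computed after WHERE

Fix: Group first, then use HAVING for the count condition

Corrected query:
SELECT title FROM movies GROUP BY title HAVING COUNT(*) > 1

Result:
title
-----
Heat 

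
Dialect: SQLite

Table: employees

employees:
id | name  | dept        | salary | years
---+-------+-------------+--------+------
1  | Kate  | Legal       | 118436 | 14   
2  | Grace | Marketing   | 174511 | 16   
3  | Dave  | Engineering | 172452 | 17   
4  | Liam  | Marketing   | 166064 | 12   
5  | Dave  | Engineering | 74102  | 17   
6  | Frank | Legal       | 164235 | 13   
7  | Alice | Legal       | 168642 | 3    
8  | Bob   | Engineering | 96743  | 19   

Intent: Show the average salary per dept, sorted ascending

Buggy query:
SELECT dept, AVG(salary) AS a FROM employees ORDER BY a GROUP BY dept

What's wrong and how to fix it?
Bug: GROUP BY must precede ORDER BY

Fix: Reorder: SELECT … FROM … GROUP BY … ORDER BY …

Corrected query:
SELECT dept, AVG(salary) AS a FROM employees GROUP BY dept ORDER BY a

Result:
dept        | a            
------------+--------------
Engineering | 114432.333333
Legal       | 150437.666667
Marketing   | 170287.5     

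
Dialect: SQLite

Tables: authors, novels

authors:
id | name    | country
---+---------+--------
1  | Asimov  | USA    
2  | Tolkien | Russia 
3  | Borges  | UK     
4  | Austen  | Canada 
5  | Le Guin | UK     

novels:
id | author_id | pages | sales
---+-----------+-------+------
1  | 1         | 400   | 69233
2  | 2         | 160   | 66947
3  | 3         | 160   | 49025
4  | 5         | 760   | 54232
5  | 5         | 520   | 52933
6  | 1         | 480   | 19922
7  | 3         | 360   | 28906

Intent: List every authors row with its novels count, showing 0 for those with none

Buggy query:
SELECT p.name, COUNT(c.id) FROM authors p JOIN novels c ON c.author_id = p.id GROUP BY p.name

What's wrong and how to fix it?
Bug: INNER JOIN drops authors rows that have no matching novels rows

Fix: Use LEFT JOIN so parents without children still appear (COUNT(c.id) gives 0)

Corrected query:
SELECT p.name, COUNT(c.id) FROM authors p LEFT JOIN novels c ON c.author_id = p.id GROUP BY p.name

Result:
name    | COUNT(c.id)
--------+------------
Asimov  | 2          
Austen  | 0          
Borges  | 2          
Le Guin | 2          
Tolkien | 1          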